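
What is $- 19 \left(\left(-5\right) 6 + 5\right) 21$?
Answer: $9975$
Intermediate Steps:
$- 19 \left(\left(-5\right) 6 + 5\right) 21 = - 19 \left(-30 + 5\right) 21 = \left(-19\right) \left(-25\right) 21 = 475 \cdot 21 = 9975$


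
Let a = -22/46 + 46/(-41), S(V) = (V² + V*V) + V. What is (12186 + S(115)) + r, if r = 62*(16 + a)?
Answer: 37384091/943 ≈ 39644.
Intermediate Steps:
S(V) = V + 2*V² (S(V) = (V² + V²) + V = 2*V² + V = V + 2*V²)
a = -1509/943 (a = -22*1/46 + 46*(-1/41) = -11/23 - 46/41 = -1509/943 ≈ -1.6002)
r = 841898/943 (r = 62*(16 - 1509/943) = 62*(13579/943) = 841898/943 ≈ 892.79)
(12186 + S(115)) + r = (12186 + 115*(1 + 2*115)) + 841898/943 = (12186 + 115*(1 + 230)) + 841898/943 = (12186 + 115*231) + 841898/943 = (12186 + 26565) + 841898/943 = 38751 + 841898/943 = 37384091/943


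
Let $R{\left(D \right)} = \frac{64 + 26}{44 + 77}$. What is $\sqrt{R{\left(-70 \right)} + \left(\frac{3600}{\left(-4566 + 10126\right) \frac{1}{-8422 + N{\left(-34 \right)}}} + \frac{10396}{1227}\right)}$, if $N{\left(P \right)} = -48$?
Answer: $\frac{7 i \sqrt{393268047883782}}{1876083} \approx 73.993 i$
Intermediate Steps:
$R{\left(D \right)} = \frac{90}{121}$
$\sqrt{R{\left(-70 \right)} + \left(\frac{3600}{\left(-4566 + 10126\right) \frac{1}{-8422 + N{\left(-34 \right)}}} + \frac{10396}{1227}\right)} = \sqrt{\frac{90}{121} + \left(\frac{3600}{\left(-4566 + 10126\right) \frac{1}{-8422 - 48}} + \frac{10396}{1227}\right)} = \sqrt{\frac{90}{121} + \left(\frac{3600}{5560 \frac{1}{-8470}} + 10396 \cdot \frac{1}{1227}\right)} = \sqrt{\frac{90}{121} + \left(\frac{3600}{5560 \left(- \frac{1}{8470}\right)} + \frac{10396}{1227}\right)} = \sqrt{\frac{90}{121} + \left(\frac{3600}{- \frac{556}{847}} + \frac{10396}{1227}\right)} = \sqrt{\frac{90}{121} + \left(3600 \left(- \frac{847}{556}\right) + \frac{10396}{1227}\right)} = \sqrt{\frac{90}{121} + \left(- \frac{762300}{139} + \frac{10396}{1227}\right)} = \sqrt{\frac{90}{121} - \frac{933897056}{170553}} = \sqrt{- \frac{112986194006}{20636913}} = \frac{7 i \sqrt{393268047883782}}{1876083}$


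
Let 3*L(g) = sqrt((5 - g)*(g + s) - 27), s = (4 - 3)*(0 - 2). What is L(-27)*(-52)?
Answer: -52*I*sqrt(955)/3 ≈ -535.65*I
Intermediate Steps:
s = -2 (s = 1*(-2) = -2)
L(g) = sqrt(-27 + (-2 + g)*(5 - g))/3 (L(g) = sqrt((5 - g)*(g - 2) - 27)/3 = sqrt((5 - g)*(-2 + g) - 27)/3 = sqrt((-2 + g)*(5 - g) - 27)/3 = sqrt(-27 + (-2 + g)*(5 - g))/3)
L(-27)*(-52) = (sqrt(-37 - 1*(-27)**2 + 7*(-27))/3)*(-52) = (sqrt(-37 - 1*729 - 189)/3)*(-52) = (sqrt(-37 - 729 - 189)/3)*(-52) = (sqrt(-955)/3)*(-52) = ((I*sqrt(955))/3)*(-52) = (I*sqrt(955)/3)*(-52) = -52*I*sqrt(955)/3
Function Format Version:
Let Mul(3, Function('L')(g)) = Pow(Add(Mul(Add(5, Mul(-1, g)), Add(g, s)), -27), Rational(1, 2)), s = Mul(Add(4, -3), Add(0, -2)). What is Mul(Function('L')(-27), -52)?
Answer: Mul(Rational(-52, 3), I, Pow(955, Rational(1, 2))) ≈ Mul(-535.65, I)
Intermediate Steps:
s = -2 (s = Mul(1, -2) = -2)
Function('L')(g) = Mul(Rational(1, 3), Pow(Add(-27, Mul(Add(-2, g), Add(5, Mul(-1, g)))), Rational(1, 2))) (Function('L')(g) = Mul(Rational(1, 3), Pow(Add(Mul(Add(5, Mul(-1, g)), Add(g, -2)), -27), Rational(1, 2))) = Mul(Rational(1, 3), Pow(Add(Mul(Add(5, Mul(-1, g)), Add(-2, g)), -27), Rational(1, 2))) = Mul(Rational(1, 3), Pow(Add(Mul(Add(-2, g), Add(5, Mul(-1, g))), -27), Rational(1, 2))) = Mul(Rational(1, 3), Pow(Add(-27, Mul(Add(-2, g), Add(5, Mul(-1, g)))), Rational(1, 2))))
Mul(Function('L')(-27), -52) = Mul(Mul(Rational(1, 3), Pow(Add(-37, Mul(-1, Pow(-27, 2)), Mul(7, -27)), Rational(1, 2))), -52) = Mul(Mul(Rational(1, 3), Pow(Add(-37, Mul(-1, 729), -189), Rational(1, 2))), -52) = Mul(Mul(Rational(1, 3), Pow(Add(-37, -729, -189), Rational(1, 2))), -52) = Mul(Mul(Rational(1, 3), Pow(-955, Rational(1, 2))), -52) = Mul(Mul(Rational(1, 3), Mul(I, Pow(955, Rational(1, 2)))), -52) = Mul(Mul(Rational(1, 3), I, Pow(955, Rational(1, 2))), -52) = Mul(Rational(-52, 3), I, Pow(955, Rational(1, 2)))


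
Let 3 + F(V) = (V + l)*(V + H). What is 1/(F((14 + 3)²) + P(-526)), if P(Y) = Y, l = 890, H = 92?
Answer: 1/448670 ≈ 2.2288e-6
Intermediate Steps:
F(V) = -3 + (92 + V)*(890 + V) (F(V) = -3 + (V + 890)*(V + 92) = -3 + (890 + V)*(92 + V) = -3 + (92 + V)*(890 + V))
1/(F((14 + 3)²) + P(-526)) = 1/((81877 + ((14 + 3)²)² + 982*(14 + 3)²) - 526) = 1/((81877 + (17²)² + 982*17²) - 526) = 1/((81877 + 289² + 982*289) - 526) = 1/((81877 + 83521 + 283798) - 526) = 1/(449196 - 526) = 1/448670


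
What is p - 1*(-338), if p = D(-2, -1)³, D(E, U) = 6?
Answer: 554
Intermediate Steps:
p = 216 (p = 6³ = 216)
p - 1*(-338) = 216 - 1*(-338) = 216 + 338 = 554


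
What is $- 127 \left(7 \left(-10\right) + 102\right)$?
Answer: $-4064$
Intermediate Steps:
$- 127 \left(7 \left(-10\right) + 102\right) = - 127 \left(-70 + 102\right) = \left(-127\right) 32 = -4064$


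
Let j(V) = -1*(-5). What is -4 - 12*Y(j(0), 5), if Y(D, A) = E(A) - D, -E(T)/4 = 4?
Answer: 248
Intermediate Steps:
j(V) = 5
E(T) = -16 (E(T) = -4*4 = -16)
Y(D, A) = -16 - D
-4 - 12*Y(j(0), 5) = -4 - 12*(-16 - 1*5) = -4 - 12*(-16 - 5) = -4 - 12*(-21) = -4 + 252 = 248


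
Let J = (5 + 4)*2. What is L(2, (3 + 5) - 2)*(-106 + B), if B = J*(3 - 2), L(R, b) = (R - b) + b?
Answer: -176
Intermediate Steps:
J = 18 (J = 9*2 = 18)
L(R, b) = R
B = 18 (B = 18*(3 - 2) = 18*1 = 18)
L(2, (3 + 5) - 2)*(-106 + B) = 2*(-106 + 18) = 2*(-88) = -176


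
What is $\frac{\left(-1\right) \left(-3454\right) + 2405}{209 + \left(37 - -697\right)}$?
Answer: $\frac{5859}{943} \approx 6.2132$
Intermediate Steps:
$\frac{\left(-1\right) \left(-3454\right) + 2405}{209 + \left(37 - -697\right)} = \frac{3454 + 2405}{209 + \left(37 + 697\right)} = \frac{5859}{209 + 734} = \frac{5859}{943}$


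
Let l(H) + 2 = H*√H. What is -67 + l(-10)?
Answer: -69 - 10*I*√10 ≈ -69.0 - 31.623*I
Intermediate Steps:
l(H) = -2 + H^(3/2) (l(H) = -2 + H*√H = -2 + H^(3/2))
-67 + l(-10) = -67 + (-2 + (-10)^(3/2)) = -67 + (-2 - 10*I*√10) = -69 - 10*I*√10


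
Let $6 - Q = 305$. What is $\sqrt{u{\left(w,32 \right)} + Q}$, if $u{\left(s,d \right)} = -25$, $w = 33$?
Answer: $18 i \approx 18.0 i$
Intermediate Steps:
$Q = -299$ ($Q = 6 - 305 = -299$)
$\sqrt{u{\left(w,32 \right)} + Q} = \sqrt{-25 - 299} = \sqrt{-324} = 18 i$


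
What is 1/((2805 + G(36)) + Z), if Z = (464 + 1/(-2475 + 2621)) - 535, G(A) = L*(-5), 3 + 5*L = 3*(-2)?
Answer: 146/400479 ≈ 0.00036456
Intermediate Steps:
L = -9/5 (L = -⅗ + (3*(-2))/5 = -⅗ + (⅕)*(-6) = -⅗ - 6/5 = -9/5 ≈ -1.8000)
G(A) = 9 (G(A) = -9/5*(-5) = 9)
Z = -10365/146 (Z = (464 + 1/146) - 535 = 67745/146 - 535 = -10365/146 ≈ -70.993)
1/((2805 + G(36)) + Z) = 1/((2805 + 9) - 10365/146) = 1/(2814 - 10365/146) = 1/(400479/146) = 146/400479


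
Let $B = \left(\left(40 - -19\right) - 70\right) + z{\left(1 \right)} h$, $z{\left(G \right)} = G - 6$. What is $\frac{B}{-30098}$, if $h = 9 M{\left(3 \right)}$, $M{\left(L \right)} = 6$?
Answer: $\frac{281}{30098} \approx 0.0093362$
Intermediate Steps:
$z{\left(G \right)} = -6 + G$ ($z{\left(G \right)} = G - 6 = -6 + G$)
$h = 54$ ($h = 9 \cdot 6 = 54$)
$B = -281$ ($B = \left(\left(40 - -19\right) - 70\right) + \left(-6 + 1\right) 54 = \left(\left(40 + 19\right) - 70\right) - 270 = \left(59 - 70\right) - 270 = -11 - 270 = -281$)
$\frac{B}{-30098} = - \frac{281}{-30098} = \left(-281\right) \left(- \frac{1}{30098}\right) = \frac{281}{30098}$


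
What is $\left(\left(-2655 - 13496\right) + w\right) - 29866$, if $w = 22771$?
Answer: $-23246$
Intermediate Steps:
$\left(\left(-2655 - 13496\right) + w\right) - 29866 = \left(\left(-2655 - 13496\right) + 22771\right) - 29866 = \left(-16151 + 22771\right) - 29866 = 6620 - 29866 = -23246$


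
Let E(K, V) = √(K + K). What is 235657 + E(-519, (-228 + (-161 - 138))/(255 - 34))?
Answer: 235657 + I*√1038 ≈ 2.3566e+5 + 32.218*I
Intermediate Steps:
E(K, V) = √2*√K (E(K, V) = √(2*K) = √2*√K)
235657 + E(-519, (-228 + (-161 - 138))/(255 - 34)) = 235657 + √2*√(-519) = 235657 + √2*(I*√519) = 235657 + I*√1038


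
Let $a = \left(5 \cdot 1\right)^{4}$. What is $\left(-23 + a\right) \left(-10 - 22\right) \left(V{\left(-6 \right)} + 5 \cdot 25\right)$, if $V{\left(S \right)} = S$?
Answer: $-2292416$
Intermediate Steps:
$a = 625$ ($a = 5^{4} = 625$)
$\left(-23 + a\right) \left(-10 - 22\right) \left(V{\left(-6 \right)} + 5 \cdot 25\right) = \left(-23 + 625\right) \left(-10 - 22\right) \left(-6 + 5 \cdot 25\right) = 602 \left(-32\right) \left(-6 + 125\right) = \left(-19264\right) 119 = -2292416$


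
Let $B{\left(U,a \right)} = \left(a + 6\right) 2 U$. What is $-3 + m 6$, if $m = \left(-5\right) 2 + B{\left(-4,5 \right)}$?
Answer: $-591$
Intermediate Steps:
$B{\left(U,a \right)} = U \left(12 + 2 a\right)$ ($B{\left(U,a \right)} = \left(6 + a\right) 2 U = \left(12 + 2 a\right) U = U \left(12 + 2 a\right)$)
$m = -98$ ($m = \left(-5\right) 2 + 2 \left(-4\right) \left(6 + 5\right) = -10 + 2 \left(-4\right) 11 = -10 - 88 = -98$)
$-3 + m 6 = -3 - 588 = -591$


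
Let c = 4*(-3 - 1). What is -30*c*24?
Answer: 11520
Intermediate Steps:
c = -16 (c = 4*(-4) = -16)
-30*c*24 = -30*(-16)*24 = 480*24 = 11520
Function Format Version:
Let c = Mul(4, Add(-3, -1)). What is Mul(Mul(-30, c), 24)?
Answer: 11520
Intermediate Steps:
c = -16 (c = Mul(4, -4) = -16)
Mul(Mul(-30, c), 24) = Mul(Mul(-30, -16), 24) = Mul(480, 24) = 11520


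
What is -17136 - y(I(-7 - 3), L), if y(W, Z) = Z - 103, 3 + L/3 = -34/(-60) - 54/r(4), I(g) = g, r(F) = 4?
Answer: -84926/5 ≈ -16985.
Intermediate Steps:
L = -239/5 (L = -9 + 3*(-34/(-60) - 54/4) = -9 + 3*(-34*(-1/60) - 54*1/4) = -9 + 3*(17/30 - 27/2) = -9 + 3*(-194/15) = -9 - 194/5 = -239/5 ≈ -47.800)
y(W, Z) = -103 + Z
-17136 - y(I(-7 - 3), L) = -17136 - (-103 - 239/5) = -17136 - 1*(-754/5) = -17136 + 754/5 = -84926/5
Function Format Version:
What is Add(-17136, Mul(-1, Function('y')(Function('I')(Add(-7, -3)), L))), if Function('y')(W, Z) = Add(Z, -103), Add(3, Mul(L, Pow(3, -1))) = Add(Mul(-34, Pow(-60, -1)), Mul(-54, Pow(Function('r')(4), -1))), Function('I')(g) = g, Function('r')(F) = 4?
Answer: Rational(-84926, 5) ≈ -16985.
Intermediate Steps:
L = Rational(-239, 5) (L = Add(-9, Mul(3, Add(Mul(-34, Pow(-60, -1)), Mul(-54, Pow(4, -1))))) = Add(-9, Mul(3, Add(Mul(-34, Rational(-1, 60)), Mul(-54, Rational(1, 4))))) = Add(-9, Mul(3, Add(Rational(17, 30), Rational(-27, 2)))) = Add(-9, Mul(3, Rational(-194, 15))) = Add(-9, Rational(-194, 5)) = Rational(-239, 5) ≈ -47.800)
Function('y')(W, Z) = Add(-103, Z)
Add(-17136, Mul(-1, Function('y')(Function('I')(Add(-7, -3)), L))) = Add(-17136, Mul(-1, Add(-103, Rational(-239, 5)))) = Add(-17136, Mul(-1, Rational(-754, 5))) = Add(-17136, Rational(754, 5)) = Rational(-84926, 5)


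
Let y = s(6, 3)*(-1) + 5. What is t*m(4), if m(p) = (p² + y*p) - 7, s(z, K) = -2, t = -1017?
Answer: -37629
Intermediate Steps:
y = 7 (y = -2*(-1) + 5 = 2 + 5 = 7)
m(p) = -7 + p² + 7*p (m(p) = (p² + 7*p) - 7 = -7 + p² + 7*p)
t*m(4) = -1017*(-7 + 4² + 7*4) = -1017*(-7 + 16 + 28) = -1017*37 = -37629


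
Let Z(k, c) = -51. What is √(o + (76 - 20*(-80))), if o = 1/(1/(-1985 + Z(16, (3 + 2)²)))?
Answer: 6*I*√10 ≈ 18.974*I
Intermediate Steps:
o = -2036 (o = 1/(1/(-1985 - 51)) = 1/(1/(-2036)) = 1/(-1/2036) = -2036)
√(o + (76 - 20*(-80))) = √(-2036 + (76 - 20*(-80))) = √(-2036 + (76 + 1600)) = √(-2036 + 1676) = √(-360) = 6*I*√10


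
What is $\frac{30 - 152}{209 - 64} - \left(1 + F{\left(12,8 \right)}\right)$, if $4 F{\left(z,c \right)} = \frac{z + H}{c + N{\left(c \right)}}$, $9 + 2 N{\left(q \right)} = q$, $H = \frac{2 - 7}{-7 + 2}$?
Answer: $- \frac{1979}{870} \approx -2.2747$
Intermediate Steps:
$H = 1$ ($H = - \frac{5}{-5} = \left(-5\right) \left(- \frac{1}{5}\right) = 1$)
$N{\left(q \right)} = - \frac{9}{2} + \frac{q}{2}$
$F{\left(z,c \right)} = \frac{1 + z}{4 \left(- \frac{9}{2} + \frac{3 c}{2}\right)}$ ($F{\left(z,c \right)} = \frac{\left(z + 1\right) \frac{1}{c + \left(- \frac{9}{2} + \frac{c}{2}\right)}}{4} = \frac{\left(1 + z\right) \frac{1}{- \frac{9}{2} + \frac{3 c}{2}}}{4} = \frac{\frac{1}{- \frac{9}{2} + \frac{3 c}{2}} \left(1 + z\right)}{4} = \frac{1 + z}{4 \left(- \frac{9}{2} + \frac{3 c}{2}\right)}$)
$\frac{30 - 152}{209 - 64} - \left(1 + F{\left(12,8 \right)}\right) = \frac{30 - 152}{209 - 64} - \left(1 + \frac{1 + 12}{6 \left(-3 + 8\right)}\right) = - \frac{122}{145} - \left(1 + \frac{1}{6} \cdot \frac{1}{5} \cdot 13\right) = \left(-122\right) \frac{1}{145} - \left(1 + \frac{1}{6} \cdot \frac{1}{5} \cdot 13\right) = - \frac{122}{145} - \left(1 + \frac{13}{30}\right) = - \frac{122}{145} - \frac{43}{30} = - \frac{1979}{870}$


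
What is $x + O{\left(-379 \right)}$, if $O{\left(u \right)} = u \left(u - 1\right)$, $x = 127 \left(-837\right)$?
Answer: $37721$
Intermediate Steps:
$x = -106299$
$O{\left(u \right)} = u \left(-1 + u\right)$
$x + O{\left(-379 \right)} = -106299 - 379 \left(-1 - 379\right) = -106299 - -144020 = -106299 + 144020 = 37721$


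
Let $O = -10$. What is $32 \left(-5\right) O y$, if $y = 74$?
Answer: $118400$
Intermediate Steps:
$32 \left(-5\right) O y = 32 \left(-5\right) \left(-10\right) 74 = \left(-160\right) \left(-10\right) 74 = 1600 \cdot 74 = 118400$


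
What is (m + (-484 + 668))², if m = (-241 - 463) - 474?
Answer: 988036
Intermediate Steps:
m = -1178 (m = -704 - 474 = -1178)
(m + (-484 + 668))² = (-1178 + (-484 + 668))² = (-1178 + 184)² = (-994)² = 988036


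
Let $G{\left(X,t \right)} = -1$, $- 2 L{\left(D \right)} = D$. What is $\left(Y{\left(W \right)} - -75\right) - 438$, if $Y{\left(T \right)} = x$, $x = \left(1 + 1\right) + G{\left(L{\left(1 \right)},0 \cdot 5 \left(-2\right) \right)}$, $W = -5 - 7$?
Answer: $-362$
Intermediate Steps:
$L{\left(D \right)} = - \frac{D}{2}$
$W = -12$
$x = 1$ ($x = \left(1 + 1\right) - 1 = 2 - 1 = 1$)
$Y{\left(T \right)} = 1$
$\left(Y{\left(W \right)} - -75\right) - 438 = \left(1 - -75\right) - 438 = \left(1 + 75\right) - 438 = 76 - 438 = -362$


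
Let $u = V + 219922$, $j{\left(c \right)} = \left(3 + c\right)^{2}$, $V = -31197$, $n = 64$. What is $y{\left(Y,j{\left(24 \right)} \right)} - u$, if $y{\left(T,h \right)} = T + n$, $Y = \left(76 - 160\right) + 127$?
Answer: $-188618$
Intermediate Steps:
$Y = 43$ ($Y = -84 + 127 = 43$)
$y{\left(T,h \right)} = 64 + T$ ($y{\left(T,h \right)} = T + 64 = 64 + T$)
$u = 188725$ ($u = -31197 + 219922 = 188725$)
$y{\left(Y,j{\left(24 \right)} \right)} - u = \left(64 + 43\right) - 188725 = 107 - 188725 = -188618$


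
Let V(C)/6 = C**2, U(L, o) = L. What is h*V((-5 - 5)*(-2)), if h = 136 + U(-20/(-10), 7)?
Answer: 331200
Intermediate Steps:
h = 138 (h = 136 - 20/(-10) = 136 - 20*(-1/10) = 136 + 2 = 138)
V(C) = 6*C**2
h*V((-5 - 5)*(-2)) = 138*(6*((-5 - 5)*(-2))**2) = 138*(6*(-10*(-2))**2) = 138*(6*20**2) = 138*(6*400) = 138*2400 = 331200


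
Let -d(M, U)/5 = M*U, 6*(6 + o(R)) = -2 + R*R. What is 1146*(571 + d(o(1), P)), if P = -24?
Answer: -193674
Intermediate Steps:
o(R) = -19/3 + R²/6 (o(R) = -6 + (-2 + R*R)/6 = -6 + (-2 + R²)/6 = -6 + (-⅓ + R²/6) = -19/3 + R²/6)
d(M, U) = -5*M*U
1146*(571 + d(o(1), P)) = 1146*(571 - 5*(-19/3 + (⅙)*1²)*(-24)) = 1146*(571 - 5*(-19/3 + (⅙)*1)*(-24)) = 1146*(571 - 5*(-19/3 + ⅙)*(-24)) = 1146*(571 - 5*(-37/6)*(-24)) = 1146*(571 - 740) = 1146*(-169) = -193674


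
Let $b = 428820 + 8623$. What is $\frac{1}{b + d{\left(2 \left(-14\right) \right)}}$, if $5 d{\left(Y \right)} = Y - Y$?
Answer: $\frac{1}{437443} \approx 2.286 \cdot 10^{-6}$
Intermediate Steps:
$d{\left(Y \right)} = 0$ ($d{\left(Y \right)} = \frac{Y - Y}{5} = \frac{1}{5} \cdot 0 = 0$)
$b = 437443$
$\frac{1}{b + d{\left(2 \left(-14\right) \right)}} = \frac{1}{437443 + 0} = \frac{1}{437443}$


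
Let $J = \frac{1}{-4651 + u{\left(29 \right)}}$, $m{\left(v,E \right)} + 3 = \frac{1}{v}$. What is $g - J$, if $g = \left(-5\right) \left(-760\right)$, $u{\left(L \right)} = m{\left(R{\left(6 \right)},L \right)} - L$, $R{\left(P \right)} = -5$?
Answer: $\frac{88980805}{23416} \approx 3800.0$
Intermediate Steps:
$m{\left(v,E \right)} = -3 + \frac{1}{v}$
$u{\left(L \right)} = - \frac{16}{5} - L$ ($u{\left(L \right)} = \left(-3 + \frac{1}{-5}\right) - L = \left(-3 - \frac{1}{5}\right) - L = - \frac{16}{5} - L$)
$g = 3800$
$J = - \frac{5}{23416}$ ($J = \frac{1}{-4651 - \frac{161}{5}} = \frac{1}{- \frac{23416}{5}} = - \frac{5}{23416} \approx -0.00021353$)
$g - J = 3800 - - \frac{5}{23416} = 3800 + \frac{5}{23416} = \frac{88980805}{23416}$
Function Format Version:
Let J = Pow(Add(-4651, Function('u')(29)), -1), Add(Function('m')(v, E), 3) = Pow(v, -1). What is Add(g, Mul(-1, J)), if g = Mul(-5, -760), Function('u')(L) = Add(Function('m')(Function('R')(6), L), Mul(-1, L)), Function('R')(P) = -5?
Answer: Rational(88980805, 23416) ≈ 3800.0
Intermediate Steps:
Function('m')(v, E) = Add(-3, Pow(v, -1))
Function('u')(L) = Add(Rational(-16, 5), Mul(-1, L)) (Function('u')(L) = Add(Add(-3, Pow(-5, -1)), Mul(-1, L)) = Add(Add(-3, Rational(-1, 5)), Mul(-1, L)) = Add(Rational(-16, 5), Mul(-1, L)))
g = 3800
J = Rational(-5, 23416) (J = Pow(Add(-4651, Add(Rational(-16, 5), Mul(-1, 29))), -1) = Pow(Add(-4651, Add(Rational(-16, 5), -29)), -1) = Pow(Add(-4651, Rational(-161, 5)), -1) = Pow(Rational(-23416, 5), -1) = Rational(-5, 23416) ≈ -0.00021353)
Add(g, Mul(-1, J)) = Add(3800, Mul(-1, Rational(-5, 23416))) = Add(3800, Rational(5, 23416)) = Rational(88980805, 23416)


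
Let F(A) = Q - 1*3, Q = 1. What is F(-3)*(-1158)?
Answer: 2316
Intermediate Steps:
F(A) = -2 (F(A) = 1 - 1*3 = 1 - 3 = -2)
F(-3)*(-1158) = -2*(-1158) = 2316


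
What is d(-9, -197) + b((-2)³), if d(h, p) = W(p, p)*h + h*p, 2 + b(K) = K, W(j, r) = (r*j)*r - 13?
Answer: 68810237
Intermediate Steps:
W(j, r) = -13 + j*r² (W(j, r) = (j*r)*r - 13 = j*r² - 13 = -13 + j*r²)
b(K) = -2 + K
d(h, p) = h*p + h*(-13 + p³) (d(h, p) = (-13 + p*p²)*h + h*p = (-13 + p³)*h + h*p = h*(-13 + p³) + h*p = h*p + h*(-13 + p³))
d(-9, -197) + b((-2)³) = -9*(-13 - 197 + (-197)³) + (-2 + (-2)³) = -9*(-13 - 197 - 7645373) + (-2 - 8) = -9*(-7645583) - 10 = 68810247 - 10 = 68810237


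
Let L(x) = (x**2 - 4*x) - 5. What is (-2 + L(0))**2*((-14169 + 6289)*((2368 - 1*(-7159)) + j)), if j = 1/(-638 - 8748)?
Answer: -17263506478260/4693 ≈ -3.6786e+9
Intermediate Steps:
j = -1/9386 (j = 1/(-9386) = -1/9386 ≈ -0.00010654)
L(x) = -5 + x**2 - 4*x
(-2 + L(0))**2*((-14169 + 6289)*((2368 - 1*(-7159)) + j)) = (-2 + (-5 + 0**2 - 4*0))**2*((-14169 + 6289)*((2368 - 1*(-7159)) - 1/9386)) = (-2 + (-5 + 0 + 0))**2*(-7880*((2368 + 7159) - 1/9386)) = (-2 - 5)**2*(-7880*(9527 - 1/9386)) = (-7)**2*(-7880*89420421/9386) = 49*(-352316458740/4693) = -17263506478260/4693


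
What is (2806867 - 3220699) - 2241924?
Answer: -2655756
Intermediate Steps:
(2806867 - 3220699) - 2241924 = -413832 - 2241924 = -2655756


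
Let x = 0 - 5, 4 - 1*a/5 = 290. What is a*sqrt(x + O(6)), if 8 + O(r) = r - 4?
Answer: -1430*I*sqrt(11) ≈ -4742.8*I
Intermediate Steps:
a = -1430 (a = 20 - 5*290 = 20 - 1450 = -1430)
O(r) = -12 + r (O(r) = -8 + (r - 4) = -8 + (-4 + r) = -12 + r)
x = -5
a*sqrt(x + O(6)) = -1430*sqrt(-5 + (-12 + 6)) = -1430*sqrt(-5 - 6) = -1430*I*sqrt(11)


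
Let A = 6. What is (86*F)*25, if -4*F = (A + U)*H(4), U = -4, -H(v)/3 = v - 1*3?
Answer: 3225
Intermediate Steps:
H(v) = 9 - 3*v (H(v) = -3*(v - 1*3) = -3*(v - 3) = -3*(-3 + v) = 9 - 3*v)
F = 3/2 (F = -(6 - 4)*(9 - 3*4)/4 = -(9 - 12)/2 = -(-3)/2 = -¼*(-6) = 3/2 ≈ 1.5000)
(86*F)*25 = (86*(3/2))*25 = 129*25 = 3225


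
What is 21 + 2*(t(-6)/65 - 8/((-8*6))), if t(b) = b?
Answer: 4124/195 ≈ 21.149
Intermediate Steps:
21 + 2*(t(-6)/65 - 8/((-8*6))) = 21 + 2*(-6/65 - 8/((-8*6))) = 21 + 2*(-6*1/65 - 8/(-48)) = 21 + 2*(-6/65 - 8*(-1/48)) = 21 + 2*(-6/65 + ⅙) = 21 + 2*(29/390) = 21 + 29/195 = 4124/195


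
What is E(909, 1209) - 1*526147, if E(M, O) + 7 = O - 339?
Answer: -525284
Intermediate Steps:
E(M, O) = -346 + O (E(M, O) = -7 + (O - 339) = -7 + (-339 + O) = -346 + O)
E(909, 1209) - 1*526147 = (-346 + 1209) - 1*526147 = 863 - 526147 = -525284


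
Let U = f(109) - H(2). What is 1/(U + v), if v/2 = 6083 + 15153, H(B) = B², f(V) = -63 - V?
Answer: 1/42296 ≈ 2.3643e-5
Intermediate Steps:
U = -176 (U = (-63 - 1*109) - 1*2² = (-63 - 109) - 1*4 = -172 - 4 = -176)
v = 42472 (v = 2*(6083 + 15153) = 2*21236 = 42472)
1/(U + v) = 1/(-176 + 42472) = 1/42296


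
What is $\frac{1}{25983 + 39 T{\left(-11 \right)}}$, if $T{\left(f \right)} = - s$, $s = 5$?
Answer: $\frac{1}{25788} \approx 3.8778 \cdot 10^{-5}$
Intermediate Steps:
$T{\left(f \right)} = -5$ ($T{\left(f \right)} = \left(-1\right) 5 = -5$)
$\frac{1}{25983 + 39 T{\left(-11 \right)}} = \frac{1}{25983 + 39 \left(-5\right)} = \frac{1}{25983 - 195} = \frac{1}{25788}$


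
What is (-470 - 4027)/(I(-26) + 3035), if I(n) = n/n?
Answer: -1499/1012 ≈ -1.4812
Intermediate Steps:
I(n) = 1
(-470 - 4027)/(I(-26) + 3035) = (-470 - 4027)/(1 + 3035) = -4497/3036 = -4497*1/3036 = -1499/1012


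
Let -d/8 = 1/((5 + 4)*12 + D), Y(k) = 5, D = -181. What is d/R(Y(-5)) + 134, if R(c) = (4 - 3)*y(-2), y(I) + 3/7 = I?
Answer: 166238/1241 ≈ 133.95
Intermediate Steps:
y(I) = -3/7 + I
R(c) = -17/7 (R(c) = (4 - 3)*(-3/7 - 2) = 1*(-17/7) = -17/7)
d = 8/73 (d = -8/((5 + 4)*12 - 181) = -8/(9*12 - 181) = -8/(108 - 181) = -8/(-73) = -8*(-1/73) = 8/73 ≈ 0.10959)
d/R(Y(-5)) + 134 = 8/(73*(-17/7)) + 134 = (8/73)*(-7/17) + 134 = -56/1241 + 134 = 166238/1241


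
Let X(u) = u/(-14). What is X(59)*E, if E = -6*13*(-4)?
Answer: -9204/7 ≈ -1314.9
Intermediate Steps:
X(u) = -u/14 (X(u) = u*(-1/14) = -u/14)
E = 312 (E = -78*(-4) = 312)
X(59)*E = -1/14*59*312 = -59/14*312 = -9204/7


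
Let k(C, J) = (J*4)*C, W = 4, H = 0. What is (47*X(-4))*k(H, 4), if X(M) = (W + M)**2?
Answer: 0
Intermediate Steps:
X(M) = (4 + M)**2
k(C, J) = 4*C*J (k(C, J) = (4*J)*C = 4*C*J)
(47*X(-4))*k(H, 4) = (47*(4 - 4)**2)*(4*0*4) = (47*0**2)*0 = (47*0)*0 = 0*0 = 0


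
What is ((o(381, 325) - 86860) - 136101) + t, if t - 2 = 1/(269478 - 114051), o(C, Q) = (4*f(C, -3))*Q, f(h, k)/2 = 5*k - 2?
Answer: -41523721892/155427 ≈ -2.6716e+5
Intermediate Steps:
f(h, k) = -4 + 10*k (f(h, k) = 2*(5*k - 2) = 2*(-2 + 5*k) = -4 + 10*k)
o(C, Q) = -136*Q (o(C, Q) = (4*(-4 + 10*(-3)))*Q = (4*(-4 - 30))*Q = (4*(-34))*Q = -136*Q)
t = 310855/155427 (t = 2 + 1/(269478 - 114051) = 2 + 1/155427 = 310855/155427 ≈ 2.0000)
((o(381, 325) - 86860) - 136101) + t = ((-136*325 - 86860) - 136101) + 310855/155427 = ((-44200 - 86860) - 136101) + 310855/155427 = (-131060 - 136101) + 310855/155427 = -267161 + 310855/155427 = -41523721892/155427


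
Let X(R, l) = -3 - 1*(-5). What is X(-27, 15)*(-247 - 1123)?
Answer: -2740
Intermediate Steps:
X(R, l) = 2 (X(R, l) = -3 + 5 = 2)
X(-27, 15)*(-247 - 1123) = 2*(-247 - 1123) = 2*(-1370) = -2740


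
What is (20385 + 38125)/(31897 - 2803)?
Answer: 29255/14547 ≈ 2.0111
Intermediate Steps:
(20385 + 38125)/(31897 - 2803) = 58510/29094 = 58510*(1/29094) = 29255/14547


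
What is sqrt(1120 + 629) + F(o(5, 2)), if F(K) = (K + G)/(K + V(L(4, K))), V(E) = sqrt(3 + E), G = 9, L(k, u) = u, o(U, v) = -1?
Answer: 8 + sqrt(1749) + 8*sqrt(2) ≈ 61.135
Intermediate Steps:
F(K) = (9 + K)/(K + sqrt(3 + K)) (F(K) = (K + 9)/(K + sqrt(3 + K)) = (9 + K)/(K + sqrt(3 + K)))
sqrt(1120 + 629) + F(o(5, 2)) = sqrt(1120 + 629) + (9 - 1)/(-1 + sqrt(3 - 1)) = sqrt(1749) + 8/(-1 + sqrt(2))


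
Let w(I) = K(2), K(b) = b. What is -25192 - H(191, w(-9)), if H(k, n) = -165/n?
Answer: -50219/2 ≈ -25110.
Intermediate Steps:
w(I) = 2
-25192 - H(191, w(-9)) = -25192 - (-165)/2 = -25192 - 1*(-165/2) = -25192 + 165/2 = -50219/2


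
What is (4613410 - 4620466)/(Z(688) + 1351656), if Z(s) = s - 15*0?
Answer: -126/24149 ≈ -0.0052176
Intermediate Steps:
Z(s) = s (Z(s) = s + 0 = s)
(4613410 - 4620466)/(Z(688) + 1351656) = (4613410 - 4620466)/(688 + 1351656) = -7056/1352344 = -7056*1/1352344 = -126/24149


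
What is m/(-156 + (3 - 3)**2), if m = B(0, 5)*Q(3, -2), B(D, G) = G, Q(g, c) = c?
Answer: 5/78 ≈ 0.064103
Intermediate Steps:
m = -10 (m = 5*(-2) = -10)
m/(-156 + (3 - 3)**2) = -10/(-156 + (3 - 3)**2) = -10/(-156 + 0**2) = -10/(-156 + 0) = -10/(-156) = -1/156*(-10) = 5/78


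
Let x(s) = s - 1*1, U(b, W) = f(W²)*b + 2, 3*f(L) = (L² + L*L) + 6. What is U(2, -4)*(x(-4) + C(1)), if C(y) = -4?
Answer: -3126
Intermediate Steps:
f(L) = 2 + 2*L²/3 (f(L) = ((L² + L*L) + 6)/3 = ((L² + L²) + 6)/3 = (2*L² + 6)/3 = (6 + 2*L²)/3 = 2 + 2*L²/3)
U(b, W) = 2 + b*(2 + 2*W⁴/3) (U(b, W) = (2 + 2*(W²)²/3)*b + 2 = (2 + 2*W⁴/3)*b + 2 = b*(2 + 2*W⁴/3) + 2 = 2 + b*(2 + 2*W⁴/3))
x(s) = -1 + s (x(s) = s - 1 = -1 + s)
U(2, -4)*(x(-4) + C(1)) = (2 + (⅔)*2*(3 + (-4)⁴))*((-1 - 4) - 4) = (2 + (⅔)*2*(3 + 256))*(-5 - 4) = (2 + (⅔)*2*259)*(-9) = (2 + 1036/3)*(-9) = (1042/3)*(-9) = -3126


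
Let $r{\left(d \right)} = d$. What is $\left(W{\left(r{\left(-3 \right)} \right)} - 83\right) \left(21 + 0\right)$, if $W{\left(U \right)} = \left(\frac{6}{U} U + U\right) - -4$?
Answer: $-1596$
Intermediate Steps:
$W{\left(U \right)} = 10 + U$ ($W{\left(U \right)} = \left(6 + U\right) + 4 = 10 + U$)
$\left(W{\left(r{\left(-3 \right)} \right)} - 83\right) \left(21 + 0\right) = \left(\left(10 - 3\right) - 83\right) \left(21 + 0\right) = \left(7 - 83\right) 21 = \left(-76\right) 21 = -1596$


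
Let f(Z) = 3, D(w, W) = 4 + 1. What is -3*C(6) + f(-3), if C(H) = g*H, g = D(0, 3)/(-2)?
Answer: 48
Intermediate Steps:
D(w, W) = 5
g = -5/2 (g = 5/(-2) = 5*(-½) = -5/2 ≈ -2.5000)
C(H) = -5*H/2
-3*C(6) + f(-3) = -(-15)*6/2 + 3 = -3*(-15) + 3 = 45 + 3 = 48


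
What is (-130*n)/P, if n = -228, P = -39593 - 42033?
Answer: -14820/40813 ≈ -0.36312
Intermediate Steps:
P = -81626
(-130*n)/P = -130*(-228)/(-81626) = 29640*(-1/81626) = -14820/40813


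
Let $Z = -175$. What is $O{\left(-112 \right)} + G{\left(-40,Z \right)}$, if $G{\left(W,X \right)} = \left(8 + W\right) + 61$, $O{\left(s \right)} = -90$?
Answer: $-61$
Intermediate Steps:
$G{\left(W,X \right)} = 69 + W$
$O{\left(-112 \right)} + G{\left(-40,Z \right)} = -90 + \left(69 - 40\right) = -90 + 29 = -61$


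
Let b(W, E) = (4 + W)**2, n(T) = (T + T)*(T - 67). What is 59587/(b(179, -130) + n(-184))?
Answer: 59587/125857 ≈ 0.47345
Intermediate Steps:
n(T) = 2*T*(-67 + T) (n(T) = (2*T)*(-67 + T) = 2*T*(-67 + T))
59587/(b(179, -130) + n(-184)) = 59587/((4 + 179)**2 + 2*(-184)*(-67 - 184)) = 59587/(183**2 + 2*(-184)*(-251)) = 59587/(33489 + 92368) = 59587/125857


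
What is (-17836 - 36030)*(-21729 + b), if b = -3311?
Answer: 1348804640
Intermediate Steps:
(-17836 - 36030)*(-21729 + b) = (-17836 - 36030)*(-21729 - 3311) = -53866*(-25040) = 1348804640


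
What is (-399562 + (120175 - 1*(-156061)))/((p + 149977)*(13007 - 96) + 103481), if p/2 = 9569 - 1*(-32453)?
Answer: -61663/1510774306 ≈ -4.0816e-5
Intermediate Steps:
p = 84044 (p = 2*(9569 - 1*(-32453)) = 2*(9569 + 32453) = 2*42022 = 84044)
(-399562 + (120175 - 1*(-156061)))/((p + 149977)*(13007 - 96) + 103481) = (-399562 + (120175 - 1*(-156061)))/((84044 + 149977)*(13007 - 96) + 103481) = (-399562 + (120175 + 156061))/(234021*12911 + 103481) = (-399562 + 276236)/(3021445131 + 103481) = -123326/3021548612 = -123326*1/3021548612 = -61663/1510774306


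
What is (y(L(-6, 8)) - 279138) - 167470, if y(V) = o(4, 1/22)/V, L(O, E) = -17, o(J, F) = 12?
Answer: -7592348/17 ≈ -4.4661e+5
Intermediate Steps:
y(V) = 12/V
(y(L(-6, 8)) - 279138) - 167470 = (12/(-17) - 279138) - 167470 = (12*(-1/17) - 279138) - 167470 = (-12/17 - 279138) - 167470 = -4745358/17 - 167470 = -7592348/17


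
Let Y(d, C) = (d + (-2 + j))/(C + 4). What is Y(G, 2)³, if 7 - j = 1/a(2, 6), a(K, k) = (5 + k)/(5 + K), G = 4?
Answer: 97336/35937 ≈ 2.7085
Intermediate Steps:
a(K, k) = (5 + k)/(5 + K)
j = 70/11 (j = 7 - 1/((5 + 6)/(5 + 2)) = 7 - 1/(11/7) = 7 - 1/((⅐)*11) = 7 - 1/11/7 = 7 - 7/11 = 70/11 ≈ 6.3636)
Y(d, C) = (48/11 + d)/(4 + C) (Y(d, C) = (d + (-2 + 70/11))/(C + 4) = (d + 48/11)/(4 + C) = (48/11 + d)/(4 + C))
Y(G, 2)³ = ((48/11 + 4)/(4 + 2))³ = ((92/11)/6)³ = ((⅙)*(92/11))³ = (46/33)³ = 97336/35937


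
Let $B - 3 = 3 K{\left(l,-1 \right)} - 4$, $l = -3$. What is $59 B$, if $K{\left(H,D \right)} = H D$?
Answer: $472$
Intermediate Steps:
$K{\left(H,D \right)} = D H$
$B = 8$ ($B = 3 - \left(4 - 3 \left(\left(-1\right) \left(-3\right)\right)\right) = 3 + \left(3 \cdot 3 - 4\right) = 3 + \left(9 - 4\right) = 3 + 5 = 8$)
$59 B = 59 \cdot 8 = 472$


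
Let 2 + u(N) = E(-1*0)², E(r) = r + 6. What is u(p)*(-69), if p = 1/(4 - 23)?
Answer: -2346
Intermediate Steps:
p = -1/19 (p = 1/(-19) = -1/19 ≈ -0.052632)
E(r) = 6 + r
u(N) = 34 (u(N) = -2 + (6 - 1*0)² = -2 + (6 + 0)² = -2 + 6² = -2 + 36 = 34)
u(p)*(-69) = 34*(-69) = -2346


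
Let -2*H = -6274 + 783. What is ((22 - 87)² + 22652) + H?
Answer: 59245/2 ≈ 29623.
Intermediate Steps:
H = 5491/2 (H = -(-6274 + 783)/2 = -½*(-5491) = 5491/2 ≈ 2745.5)
((22 - 87)² + 22652) + H = ((22 - 87)² + 22652) + 5491/2 = ((-65)² + 22652) + 5491/2 = (4225 + 22652) + 5491/2 = 26877 + 5491/2 = 59245/2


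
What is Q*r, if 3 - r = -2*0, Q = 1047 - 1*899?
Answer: 444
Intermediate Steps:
Q = 148 (Q = 1047 - 899 = 148)
r = 3 (r = 3 - (-2)*0 = 3 - 1*0 = 3 + 0 = 3)
Q*r = 148*3 = 444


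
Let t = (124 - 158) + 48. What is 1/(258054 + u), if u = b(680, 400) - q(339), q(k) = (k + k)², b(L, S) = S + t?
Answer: -1/201216 ≈ -4.9698e-6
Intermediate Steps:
t = 14 (t = -34 + 48 = 14)
b(L, S) = 14 + S (b(L, S) = S + 14 = 14 + S)
q(k) = 4*k² (q(k) = (2*k)² = 4*k²)
u = -459270 (u = (14 + 400) - 4*339² = 414 - 4*114921 = 414 - 1*459684 = 414 - 459684 = -459270)
1/(258054 + u) = 1/(258054 - 459270) = 1/(-201216) = -1/201216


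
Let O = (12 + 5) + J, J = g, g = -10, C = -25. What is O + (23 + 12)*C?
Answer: -868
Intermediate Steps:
J = -10
O = 7 (O = (12 + 5) - 10 = 17 - 10 = 7)
O + (23 + 12)*C = 7 + (23 + 12)*(-25) = 7 + 35*(-25) = 7 - 875 = -868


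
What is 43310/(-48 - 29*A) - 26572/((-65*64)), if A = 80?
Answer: -70461/5920 ≈ -11.902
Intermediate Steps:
43310/(-48 - 29*A) - 26572/((-65*64)) = 43310/(-48 - 29*80) - 26572/((-65*64)) = 43310/(-48 - 2320) - 26572/(-4160) = 43310/(-2368) - 26572*(-1/4160) = 43310*(-1/2368) + 511/80 = -21655/1184 + 511/80 = -70461/5920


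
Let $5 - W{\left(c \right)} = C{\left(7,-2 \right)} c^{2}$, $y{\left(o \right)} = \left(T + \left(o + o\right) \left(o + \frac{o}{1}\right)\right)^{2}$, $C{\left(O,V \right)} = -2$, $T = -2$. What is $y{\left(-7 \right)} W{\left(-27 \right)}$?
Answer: $55061468$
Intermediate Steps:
$y{\left(o \right)} = \left(-2 + 4 o^{2}\right)^{2}$ ($y{\left(o \right)} = \left(-2 + \left(o + o\right) \left(o + \frac{o}{1}\right)\right)^{2} = \left(-2 + 2 o \left(o + o 1\right)\right)^{2} = \left(-2 + 2 o \left(o + o\right)\right)^{2} = \left(-2 + 2 o 2 o\right)^{2} = \left(-2 + 4 o^{2}\right)^{2}$)
$W{\left(c \right)} = 5 + 2 c^{2}$ ($W{\left(c \right)} = 5 - - 2 c^{2} = 5 + 2 c^{2}$)
$y{\left(-7 \right)} W{\left(-27 \right)} = 4 \left(-1 + 2 \left(-7\right)^{2}\right)^{2} \left(5 + 2 \left(-27\right)^{2}\right) = 4 \left(-1 + 2 \cdot 49\right)^{2} \left(5 + 2 \cdot 729\right) = 4 \left(-1 + 98\right)^{2} \left(5 + 1458\right) = 4 \cdot 97^{2} \cdot 1463 = 4 \cdot 9409 \cdot 1463 = 37636 \cdot 1463 = 55061468$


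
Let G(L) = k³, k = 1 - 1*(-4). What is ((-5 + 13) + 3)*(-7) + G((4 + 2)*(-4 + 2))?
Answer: 48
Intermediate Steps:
k = 5 (k = 1 + 4 = 5)
G(L) = 125 (G(L) = 5³ = 125)
((-5 + 13) + 3)*(-7) + G((4 + 2)*(-4 + 2)) = ((-5 + 13) + 3)*(-7) + 125 = (8 + 3)*(-7) + 125 = 11*(-7) + 125 = -77 + 125 = 48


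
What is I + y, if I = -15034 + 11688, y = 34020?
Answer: 30674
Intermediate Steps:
I = -3346
I + y = -3346 + 34020 = 30674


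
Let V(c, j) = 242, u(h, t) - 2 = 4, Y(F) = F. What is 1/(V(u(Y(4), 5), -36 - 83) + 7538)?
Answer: 1/7780 ≈ 0.00012853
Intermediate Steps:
u(h, t) = 6 (u(h, t) = 2 + 4 = 6)
1/(V(u(Y(4), 5), -36 - 83) + 7538) = 1/(242 + 7538) = 1/7780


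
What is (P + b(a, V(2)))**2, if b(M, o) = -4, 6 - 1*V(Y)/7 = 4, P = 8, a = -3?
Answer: 16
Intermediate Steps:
V(Y) = 14 (V(Y) = 42 - 7*4 = 42 - 28 = 14)
(P + b(a, V(2)))**2 = (8 - 4)**2 = 4**2 = 16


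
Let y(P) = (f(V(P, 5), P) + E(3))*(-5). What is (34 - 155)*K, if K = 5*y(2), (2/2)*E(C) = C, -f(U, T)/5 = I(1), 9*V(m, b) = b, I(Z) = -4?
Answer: 69575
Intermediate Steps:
V(m, b) = b/9
f(U, T) = 20 (f(U, T) = -5*(-4) = 20)
E(C) = C
y(P) = -115 (y(P) = (20 + 3)*(-5) = 23*(-5) = -115)
K = -575 (K = 5*(-115) = -575)
(34 - 155)*K = (34 - 155)*(-575) = -121*(-575) = 69575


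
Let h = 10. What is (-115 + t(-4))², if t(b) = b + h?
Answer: 11881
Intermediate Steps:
t(b) = 10 + b (t(b) = b + 10 = 10 + b)
(-115 + t(-4))² = (-115 + (10 - 4))² = (-115 + 6)² = (-109)² = 11881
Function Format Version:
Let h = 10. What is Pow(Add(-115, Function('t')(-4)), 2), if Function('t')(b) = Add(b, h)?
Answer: 11881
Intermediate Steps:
Function('t')(b) = Add(10, b) (Function('t')(b) = Add(b, 10) = Add(10, b))
Pow(Add(-115, Function('t')(-4)), 2) = Pow(Add(-115, Add(10, -4)), 2) = Pow(Add(-115, 6), 2) = Pow(-109, 2) = 11881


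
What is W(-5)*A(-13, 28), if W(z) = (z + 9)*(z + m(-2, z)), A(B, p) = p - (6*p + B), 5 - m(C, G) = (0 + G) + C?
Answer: -3556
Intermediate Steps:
m(C, G) = 5 - C - G (m(C, G) = 5 - ((0 + G) + C) = 5 - (G + C) = 5 - (C + G) = 5 + (-C - G) = 5 - C - G)
A(B, p) = -B - 5*p (A(B, p) = p - (B + 6*p) = p + (-B - 6*p) = -B - 5*p)
W(z) = 63 + 7*z (W(z) = (z + 9)*(z + (5 - 1*(-2) - z)) = (9 + z)*(z + (5 + 2 - z)) = (9 + z)*(z + (7 - z)) = (9 + z)*7 = 63 + 7*z)
W(-5)*A(-13, 28) = (63 + 7*(-5))*(-1*(-13) - 5*28) = (63 - 35)*(13 - 140) = 28*(-127) = -3556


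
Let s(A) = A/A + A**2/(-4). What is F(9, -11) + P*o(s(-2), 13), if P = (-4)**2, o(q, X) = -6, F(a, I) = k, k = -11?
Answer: -107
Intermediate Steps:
s(A) = 1 - A**2/4 (s(A) = 1 + A**2*(-1/4) = 1 - A**2/4)
F(a, I) = -11
P = 16
F(9, -11) + P*o(s(-2), 13) = -11 + 16*(-6) = -11 - 96 = -107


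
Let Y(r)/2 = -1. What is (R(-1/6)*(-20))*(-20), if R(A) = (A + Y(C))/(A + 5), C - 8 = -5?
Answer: -5200/29 ≈ -179.31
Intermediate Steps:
C = 3 (C = 8 - 5 = 3)
Y(r) = -2 (Y(r) = 2*(-1) = -2)
R(A) = (-2 + A)/(5 + A) (R(A) = (A - 2)/(A + 5) = (-2 + A)/(5 + A))
(R(-1/6)*(-20))*(-20) = (((-2 - 1/6)/(5 - 1/6))*(-20))*(-20) = (((-2 - 1*⅙)/(5 - 1*⅙))*(-20))*(-20) = (((-2 - ⅙)/(5 - ⅙))*(-20))*(-20) = ((-13/6/(29/6))*(-20))*(-20) = (((6/29)*(-13/6))*(-20))*(-20) = -13/29*(-20)*(-20) = (260/29)*(-20) = -5200/29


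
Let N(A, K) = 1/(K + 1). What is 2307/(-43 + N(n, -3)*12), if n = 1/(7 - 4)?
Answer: -2307/49 ≈ -47.082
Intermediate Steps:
n = ⅓ (n = 1/3 = ⅓ ≈ 0.33333)
N(A, K) = 1/(1 + K)
2307/(-43 + N(n, -3)*12) = 2307/(-43 + 12/(1 - 3)) = 2307/(-43 + 12/(-2)) = 2307/(-43 - ½*12) = 2307/(-43 - 6) = 2307/(-49) = 2307*(-1/49) = -2307/49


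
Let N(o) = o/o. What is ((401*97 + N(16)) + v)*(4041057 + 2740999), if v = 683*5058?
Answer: 23693194020672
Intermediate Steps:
N(o) = 1
v = 3454614
((401*97 + N(16)) + v)*(4041057 + 2740999) = ((401*97 + 1) + 3454614)*(4041057 + 2740999) = ((38897 + 1) + 3454614)*6782056 = (38898 + 3454614)*6782056 = 3493512*6782056 = 23693194020672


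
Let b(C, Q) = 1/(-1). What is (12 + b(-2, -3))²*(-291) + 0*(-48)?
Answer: -35211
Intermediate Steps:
b(C, Q) = -1
(12 + b(-2, -3))²*(-291) + 0*(-48) = (12 - 1)²*(-291) + 0*(-48) = 11²*(-291) + 0 = 121*(-291) + 0 = -35211 + 0 = -35211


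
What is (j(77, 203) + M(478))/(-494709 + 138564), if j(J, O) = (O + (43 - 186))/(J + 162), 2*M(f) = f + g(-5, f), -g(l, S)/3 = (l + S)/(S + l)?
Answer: -22729/34047462 ≈ -0.00066757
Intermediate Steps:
g(l, S) = -3 (g(l, S) = -3*(l + S)/(S + l) = -3*(S + l)/(S + l) = -3*1 = -3)
M(f) = -3/2 + f/2 (M(f) = (f - 3)/2 = (-3 + f)/2 = -3/2 + f/2)
j(J, O) = (-143 + O)/(162 + J) (j(J, O) = (O - 143)/(162 + J) = (-143 + O)/(162 + J))
(j(77, 203) + M(478))/(-494709 + 138564) = ((-143 + 203)/(162 + 77) + (-3/2 + (½)*478))/(-494709 + 138564) = (60/239 + (-3/2 + 239))/(-356145) = ((1/239)*60 + 475/2)*(-1/356145) = (60/239 + 475/2)*(-1/356145) = (113645/478)*(-1/356145) = -22729/34047462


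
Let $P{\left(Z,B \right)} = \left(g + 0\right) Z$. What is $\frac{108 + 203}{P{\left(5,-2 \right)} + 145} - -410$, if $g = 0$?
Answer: $\frac{59761}{145} \approx 412.15$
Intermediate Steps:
$P{\left(Z,B \right)} = 0$ ($P{\left(Z,B \right)} = \left(0 + 0\right) Z = 0 Z = 0$)
$\frac{108 + 203}{P{\left(5,-2 \right)} + 145} - -410 = \frac{108 + 203}{0 + 145} - -410 = \frac{311}{145} + 410 = \frac{59761}{145}$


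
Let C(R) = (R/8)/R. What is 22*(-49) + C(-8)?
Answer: -8623/8 ≈ -1077.9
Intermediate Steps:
C(R) = 1/8 (C(R) = (R*(1/8))/R = (R/8)/R = 1/8)
22*(-49) + C(-8) = 22*(-49) + 1/8 = -1078 + 1/8 = -8623/8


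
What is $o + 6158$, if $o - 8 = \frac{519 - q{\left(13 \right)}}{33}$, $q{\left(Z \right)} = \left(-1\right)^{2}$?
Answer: $\frac{203996}{33} \approx 6181.7$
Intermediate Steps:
$q{\left(Z \right)} = 1$
$o = \frac{782}{33}$ ($o = 8 + \frac{519 - 1}{33} = 8 + \frac{1}{33} \cdot 518 = 8 + \frac{518}{33} = \frac{782}{33} \approx 23.697$)
$o + 6158 = \frac{782}{33} + 6158 = \frac{203996}{33}$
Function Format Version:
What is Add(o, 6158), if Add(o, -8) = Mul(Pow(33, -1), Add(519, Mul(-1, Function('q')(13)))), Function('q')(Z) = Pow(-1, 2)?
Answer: Rational(203996, 33) ≈ 6181.7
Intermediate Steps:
Function('q')(Z) = 1
o = Rational(782, 33) (o = Add(8, Mul(Pow(33, -1), Add(519, Mul(-1, 1)))) = Add(8, Mul(Rational(1, 33), Add(519, -1))) = Add(8, Mul(Rational(1, 33), 518)) = Add(8, Rational(518, 33)) = Rational(782, 33) ≈ 23.697)
Add(o, 6158) = Add(Rational(782, 33), 6158) = Rational(203996, 33)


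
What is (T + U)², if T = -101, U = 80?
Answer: 441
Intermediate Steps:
(T + U)² = (-101 + 80)² = (-21)² = 441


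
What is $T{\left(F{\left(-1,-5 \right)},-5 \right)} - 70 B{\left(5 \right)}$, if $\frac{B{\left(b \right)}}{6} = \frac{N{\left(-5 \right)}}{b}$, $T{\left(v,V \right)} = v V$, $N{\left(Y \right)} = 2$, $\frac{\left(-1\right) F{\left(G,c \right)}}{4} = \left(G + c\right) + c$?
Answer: $-388$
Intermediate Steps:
$F{\left(G,c \right)} = - 8 c - 4 G$ ($F{\left(G,c \right)} = - 4 \left(\left(G + c\right) + c\right) = - 4 \left(G + 2 c\right) = - 8 c - 4 G$)
$T{\left(v,V \right)} = V v$
$B{\left(b \right)} = \frac{12}{b}$ ($B{\left(b \right)} = 6 \frac{2}{b} = \frac{12}{b}$)
$T{\left(F{\left(-1,-5 \right)},-5 \right)} - 70 B{\left(5 \right)} = - 5 \left(\left(-8\right) \left(-5\right) - -4\right) - 70 \cdot \frac{12}{5} = - 5 \left(40 + 4\right) - 70 \cdot 12 \cdot \frac{1}{5} = \left(-5\right) 44 - 168 = -220 - 168 = -388$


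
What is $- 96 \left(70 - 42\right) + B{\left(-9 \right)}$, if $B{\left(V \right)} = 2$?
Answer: $-2686$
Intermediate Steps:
$- 96 \left(70 - 42\right) + B{\left(-9 \right)} = - 96 \left(70 - 42\right) + 2 = \left(-96\right) 28 + 2 = -2688 + 2 = -2686$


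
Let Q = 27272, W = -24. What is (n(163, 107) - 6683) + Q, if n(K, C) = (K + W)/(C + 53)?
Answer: 3294379/160 ≈ 20590.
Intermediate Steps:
n(K, C) = (-24 + K)/(53 + C) (n(K, C) = (K - 24)/(C + 53) = (-24 + K)/(53 + C))
(n(163, 107) - 6683) + Q = ((-24 + 163)/(53 + 107) - 6683) + 27272 = (139/160 - 6683) + 27272 = -1069141/160 + 27272 = 3294379/160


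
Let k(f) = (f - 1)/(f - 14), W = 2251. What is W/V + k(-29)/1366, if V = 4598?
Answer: 66178589/135038662 ≈ 0.49007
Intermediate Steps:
k(f) = (-1 + f)/(-14 + f)
W/V + k(-29)/1366 = 2251/4598 + ((-1 - 29)/(-14 - 29))/1366 = 2251*(1/4598) + (-30/(-43))*(1/1366) = 2251/4598 - 1/43*(-30)*(1/1366) = 2251/4598 + (30/43)*(1/1366) = 2251/4598 + 15/29369 = 66178589/135038662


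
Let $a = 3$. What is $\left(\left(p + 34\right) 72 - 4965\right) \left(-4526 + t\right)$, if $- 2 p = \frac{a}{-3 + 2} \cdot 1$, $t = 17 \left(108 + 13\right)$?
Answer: $5947821$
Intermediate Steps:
$t = 2057$ ($t = 17 \cdot 121 = 2057$)
$p = \frac{3}{2}$ ($p = - \frac{\frac{3}{-3 + 2} \cdot 1}{2} = - \frac{\frac{3}{-1} \cdot 1}{2} = - \frac{3 \left(-1\right) 1}{2} = - \frac{\left(-3\right) 1}{2} = \left(- \frac{1}{2}\right) \left(-3\right) = \frac{3}{2} \approx 1.5$)
$\left(\left(p + 34\right) 72 - 4965\right) \left(-4526 + t\right) = \left(\left(\frac{3}{2} + 34\right) 72 - 4965\right) \left(-4526 + 2057\right) = \left(\frac{71}{2} \cdot 72 - 4965\right) \left(-2469\right) = \left(2556 - 4965\right) \left(-2469\right) = \left(-2409\right) \left(-2469\right) = 5947821$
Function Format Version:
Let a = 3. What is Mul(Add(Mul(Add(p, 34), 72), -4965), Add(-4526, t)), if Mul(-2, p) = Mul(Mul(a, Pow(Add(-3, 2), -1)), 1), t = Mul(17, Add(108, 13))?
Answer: 5947821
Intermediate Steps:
t = 2057 (t = Mul(17, 121) = 2057)
p = Rational(3, 2) (p = Mul(Rational(-1, 2), Mul(Mul(3, Pow(Add(-3, 2), -1)), 1)) = Mul(Rational(-1, 2), Mul(Mul(3, Pow(-1, -1)), 1)) = Mul(Rational(-1, 2), Mul(Mul(3, -1), 1)) = Mul(Rational(-1, 2), Mul(-3, 1)) = Mul(Rational(-1, 2), -3) = Rational(3, 2) ≈ 1.5000)
Mul(Add(Mul(Add(p, 34), 72), -4965), Add(-4526, t)) = Mul(Add(Mul(Add(Rational(3, 2), 34), 72), -4965), Add(-4526, 2057)) = Mul(Add(Mul(Rational(71, 2), 72), -4965), -2469) = Mul(Add(2556, -4965), -2469) = Mul(-2409, -2469) = 5947821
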